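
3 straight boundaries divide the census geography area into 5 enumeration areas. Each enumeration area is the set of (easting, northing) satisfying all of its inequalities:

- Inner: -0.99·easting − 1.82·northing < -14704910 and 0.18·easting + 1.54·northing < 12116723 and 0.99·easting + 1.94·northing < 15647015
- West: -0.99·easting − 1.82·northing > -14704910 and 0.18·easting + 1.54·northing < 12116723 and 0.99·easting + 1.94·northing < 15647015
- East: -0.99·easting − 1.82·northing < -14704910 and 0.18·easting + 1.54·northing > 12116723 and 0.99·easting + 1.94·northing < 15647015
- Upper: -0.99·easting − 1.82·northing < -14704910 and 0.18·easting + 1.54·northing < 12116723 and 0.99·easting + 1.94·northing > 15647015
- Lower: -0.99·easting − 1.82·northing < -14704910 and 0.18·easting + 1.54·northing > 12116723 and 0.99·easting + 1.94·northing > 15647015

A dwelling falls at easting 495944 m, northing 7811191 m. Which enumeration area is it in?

East

-0.99·495944 − 1.82·7811191 = -14707352.180, which is < -14704910
0.18·495944 + 1.54·7811191 = 12118504.060, which is > 12116723
0.99·495944 + 1.94·7811191 = 15644695.100, which is < 15647015
This sign pattern matches East.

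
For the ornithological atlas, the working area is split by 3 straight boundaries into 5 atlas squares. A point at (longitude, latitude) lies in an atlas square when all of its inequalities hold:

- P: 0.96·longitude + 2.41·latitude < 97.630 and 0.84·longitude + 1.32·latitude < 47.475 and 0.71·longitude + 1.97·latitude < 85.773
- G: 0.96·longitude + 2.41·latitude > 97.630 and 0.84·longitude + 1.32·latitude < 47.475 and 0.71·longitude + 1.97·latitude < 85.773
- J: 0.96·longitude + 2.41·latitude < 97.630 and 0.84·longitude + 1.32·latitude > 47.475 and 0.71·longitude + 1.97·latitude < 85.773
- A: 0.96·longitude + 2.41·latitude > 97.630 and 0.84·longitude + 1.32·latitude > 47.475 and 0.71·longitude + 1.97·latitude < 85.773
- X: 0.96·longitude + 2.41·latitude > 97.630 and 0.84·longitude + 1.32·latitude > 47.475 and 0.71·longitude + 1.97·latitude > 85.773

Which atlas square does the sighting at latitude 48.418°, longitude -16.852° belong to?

A

0.96·-16.852 + 2.41·48.418 = 100.509, which is > 97.630
0.84·-16.852 + 1.32·48.418 = 49.756, which is > 47.475
0.71·-16.852 + 1.97·48.418 = 83.419, which is < 85.773
This sign pattern matches A.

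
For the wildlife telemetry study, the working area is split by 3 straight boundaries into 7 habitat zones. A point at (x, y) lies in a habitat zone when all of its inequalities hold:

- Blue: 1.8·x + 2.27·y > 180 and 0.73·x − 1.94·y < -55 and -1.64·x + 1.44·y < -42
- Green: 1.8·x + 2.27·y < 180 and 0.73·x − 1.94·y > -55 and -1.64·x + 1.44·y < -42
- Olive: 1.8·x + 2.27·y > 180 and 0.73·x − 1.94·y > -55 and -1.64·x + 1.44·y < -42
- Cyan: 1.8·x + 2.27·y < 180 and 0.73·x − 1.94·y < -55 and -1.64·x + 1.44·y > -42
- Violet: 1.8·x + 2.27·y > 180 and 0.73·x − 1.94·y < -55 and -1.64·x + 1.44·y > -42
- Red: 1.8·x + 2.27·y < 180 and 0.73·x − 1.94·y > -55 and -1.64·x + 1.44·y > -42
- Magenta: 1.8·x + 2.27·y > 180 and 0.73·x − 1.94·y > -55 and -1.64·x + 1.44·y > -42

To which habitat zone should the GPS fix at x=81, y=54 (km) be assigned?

Olive

1.8·81 + 2.27·54 = 268.380, which is > 180
0.73·81 − 1.94·54 = -45.630, which is > -55
-1.64·81 + 1.44·54 = -55.080, which is < -42
This sign pattern matches Olive.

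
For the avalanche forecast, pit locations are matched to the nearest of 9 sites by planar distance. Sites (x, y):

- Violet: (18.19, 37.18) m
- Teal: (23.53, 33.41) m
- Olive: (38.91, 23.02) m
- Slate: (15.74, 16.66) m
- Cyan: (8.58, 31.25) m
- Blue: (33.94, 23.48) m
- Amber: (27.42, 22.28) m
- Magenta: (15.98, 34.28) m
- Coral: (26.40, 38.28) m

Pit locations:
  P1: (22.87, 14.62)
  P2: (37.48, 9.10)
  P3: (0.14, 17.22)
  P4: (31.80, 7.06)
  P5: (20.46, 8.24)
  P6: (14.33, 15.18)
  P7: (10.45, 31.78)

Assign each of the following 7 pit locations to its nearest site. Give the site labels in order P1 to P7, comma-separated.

P1 → Slate (d²=55.00)
P2 → Olive (d²=195.81)
P3 → Slate (d²=243.67)
P4 → Amber (d²=250.83)
P5 → Slate (d²=93.17)
P6 → Slate (d²=4.18)
P7 → Cyan (d²=3.78)

Slate, Olive, Slate, Amber, Slate, Slate, Cyan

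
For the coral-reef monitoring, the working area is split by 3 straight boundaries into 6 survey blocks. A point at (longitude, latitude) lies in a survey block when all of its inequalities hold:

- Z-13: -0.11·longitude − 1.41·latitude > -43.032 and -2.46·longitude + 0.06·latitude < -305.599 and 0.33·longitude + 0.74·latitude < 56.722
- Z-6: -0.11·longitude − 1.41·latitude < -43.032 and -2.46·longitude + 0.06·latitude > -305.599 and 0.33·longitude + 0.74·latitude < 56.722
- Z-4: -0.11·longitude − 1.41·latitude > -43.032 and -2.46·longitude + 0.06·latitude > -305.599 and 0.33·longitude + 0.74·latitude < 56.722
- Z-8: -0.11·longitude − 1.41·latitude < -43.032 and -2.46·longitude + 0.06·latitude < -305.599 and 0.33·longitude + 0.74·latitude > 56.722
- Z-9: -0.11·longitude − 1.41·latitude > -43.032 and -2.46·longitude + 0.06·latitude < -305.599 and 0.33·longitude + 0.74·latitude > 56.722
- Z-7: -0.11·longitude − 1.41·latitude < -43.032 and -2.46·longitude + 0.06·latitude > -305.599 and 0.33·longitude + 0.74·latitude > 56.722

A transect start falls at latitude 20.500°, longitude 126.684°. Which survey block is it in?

Z-9

-0.11·126.684 − 1.41·20.500 = -42.840, which is > -43.032
-2.46·126.684 + 0.06·20.500 = -310.413, which is < -305.599
0.33·126.684 + 0.74·20.500 = 56.976, which is > 56.722
This sign pattern matches Z-9.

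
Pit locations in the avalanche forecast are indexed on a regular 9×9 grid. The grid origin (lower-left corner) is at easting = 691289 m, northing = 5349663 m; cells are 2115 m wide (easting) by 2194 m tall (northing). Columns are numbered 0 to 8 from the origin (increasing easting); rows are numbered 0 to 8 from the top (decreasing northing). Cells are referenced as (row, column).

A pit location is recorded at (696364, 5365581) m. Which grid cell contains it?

(1, 2)

Column index: ⌊(696364 − 691289) / 2115⌋ = ⌊2.400⌋ = 2
Row offset from origin: ⌊(5365581 − 5349663) / 2194⌋ = ⌊7.255⌋ = 7 → row 1 (counted from top)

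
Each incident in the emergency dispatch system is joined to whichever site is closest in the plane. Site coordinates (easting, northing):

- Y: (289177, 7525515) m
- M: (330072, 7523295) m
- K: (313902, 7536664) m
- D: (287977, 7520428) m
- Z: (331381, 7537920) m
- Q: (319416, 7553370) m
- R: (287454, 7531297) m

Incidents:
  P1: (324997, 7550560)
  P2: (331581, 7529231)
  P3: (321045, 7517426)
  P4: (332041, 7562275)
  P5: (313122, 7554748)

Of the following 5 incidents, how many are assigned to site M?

2

P1 → Q
P2 → M
P3 → M
P4 → Q
P5 → Q
2 of the 5 go to M.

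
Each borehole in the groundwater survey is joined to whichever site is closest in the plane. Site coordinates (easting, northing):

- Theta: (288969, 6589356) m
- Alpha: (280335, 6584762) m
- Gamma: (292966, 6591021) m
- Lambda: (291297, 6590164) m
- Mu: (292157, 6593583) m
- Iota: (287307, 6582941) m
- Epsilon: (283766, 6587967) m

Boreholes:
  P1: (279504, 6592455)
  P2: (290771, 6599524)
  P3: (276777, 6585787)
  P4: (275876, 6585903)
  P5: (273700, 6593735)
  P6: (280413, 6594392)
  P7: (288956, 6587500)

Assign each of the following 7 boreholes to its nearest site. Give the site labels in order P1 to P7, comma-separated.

P1 → Epsilon (d²=38306788.00)
P2 → Mu (d²=37216477.00)
P3 → Alpha (d²=13709989.00)
P4 → Alpha (d²=21184562.00)
P5 → Alpha (d²=124537954.00)
P6 → Epsilon (d²=52523234.00)
P7 → Theta (d²=3444905.00)

Epsilon, Mu, Alpha, Alpha, Alpha, Epsilon, Theta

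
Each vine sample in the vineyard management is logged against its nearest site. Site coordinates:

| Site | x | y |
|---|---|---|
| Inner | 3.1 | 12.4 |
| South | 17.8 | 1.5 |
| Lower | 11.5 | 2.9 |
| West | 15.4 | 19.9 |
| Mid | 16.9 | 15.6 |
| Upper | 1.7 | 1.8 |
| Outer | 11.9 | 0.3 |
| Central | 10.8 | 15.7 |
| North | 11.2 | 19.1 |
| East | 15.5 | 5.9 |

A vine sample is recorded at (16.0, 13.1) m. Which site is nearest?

Mid

Squared distances to each site:
Inner: 166.900; South: 137.800; Lower: 124.290; West: 46.600; Mid: 7.060; Upper: 332.180; Outer: 180.650; Central: 33.800; North: 59.040; East: 52.090.
Minimum at Mid.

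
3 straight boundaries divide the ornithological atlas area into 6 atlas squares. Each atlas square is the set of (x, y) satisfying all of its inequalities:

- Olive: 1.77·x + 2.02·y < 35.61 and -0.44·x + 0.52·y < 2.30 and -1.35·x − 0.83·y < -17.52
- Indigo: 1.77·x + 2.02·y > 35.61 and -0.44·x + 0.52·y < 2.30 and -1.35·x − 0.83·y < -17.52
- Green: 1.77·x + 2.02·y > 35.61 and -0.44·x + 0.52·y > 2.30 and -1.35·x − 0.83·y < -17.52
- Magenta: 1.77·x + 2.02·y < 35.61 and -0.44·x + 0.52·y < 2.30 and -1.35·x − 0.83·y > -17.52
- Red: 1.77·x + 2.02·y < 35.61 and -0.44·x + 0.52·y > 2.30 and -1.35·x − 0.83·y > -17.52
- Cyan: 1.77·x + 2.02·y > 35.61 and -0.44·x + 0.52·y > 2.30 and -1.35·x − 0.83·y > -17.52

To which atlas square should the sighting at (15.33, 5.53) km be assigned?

1.77·15.33 + 2.02·5.53 = 38.305, which is > 35.61
-0.44·15.33 + 0.52·5.53 = -3.870, which is < 2.30
-1.35·15.33 − 0.83·5.53 = -25.285, which is < -17.52
This sign pattern matches Indigo.

Indigo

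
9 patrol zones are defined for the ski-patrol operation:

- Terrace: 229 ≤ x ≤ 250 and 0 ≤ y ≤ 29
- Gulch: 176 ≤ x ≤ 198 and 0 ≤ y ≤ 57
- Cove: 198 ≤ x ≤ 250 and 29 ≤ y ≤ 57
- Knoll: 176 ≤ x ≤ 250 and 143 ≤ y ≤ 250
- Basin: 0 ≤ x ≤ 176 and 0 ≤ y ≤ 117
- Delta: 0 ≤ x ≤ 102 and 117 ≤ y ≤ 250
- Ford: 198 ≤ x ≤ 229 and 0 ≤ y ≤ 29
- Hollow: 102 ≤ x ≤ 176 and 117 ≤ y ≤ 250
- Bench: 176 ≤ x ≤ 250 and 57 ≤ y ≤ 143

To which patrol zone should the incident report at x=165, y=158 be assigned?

Hollow

The point has x = 165 and y = 158.
Only Hollow satisfies 102 ≤ x ≤ 176 and 117 ≤ y ≤ 250.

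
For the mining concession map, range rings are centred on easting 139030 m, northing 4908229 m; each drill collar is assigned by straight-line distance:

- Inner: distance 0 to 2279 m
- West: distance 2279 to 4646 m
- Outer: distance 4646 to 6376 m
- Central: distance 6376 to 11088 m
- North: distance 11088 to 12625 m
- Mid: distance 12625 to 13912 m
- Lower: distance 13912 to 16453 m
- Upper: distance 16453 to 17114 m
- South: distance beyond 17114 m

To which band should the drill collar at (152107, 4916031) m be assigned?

Distance = √((152107−139030)² + (4916031−4908229)²) = √(171007929.000 + 60871204.000) = 15227.578 m.
13912 ≤ 15227.578 < 16453 → Lower.

Lower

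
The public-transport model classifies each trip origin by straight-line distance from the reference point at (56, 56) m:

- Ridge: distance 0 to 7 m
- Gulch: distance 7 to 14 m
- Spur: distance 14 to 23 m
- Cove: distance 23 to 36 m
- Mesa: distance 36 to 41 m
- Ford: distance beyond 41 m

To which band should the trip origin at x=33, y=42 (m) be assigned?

Cove

Distance = √((33−56)² + (42−56)²) = √(529.000 + 196.000) = 26.926 m.
23 ≤ 26.926 < 36 → Cove.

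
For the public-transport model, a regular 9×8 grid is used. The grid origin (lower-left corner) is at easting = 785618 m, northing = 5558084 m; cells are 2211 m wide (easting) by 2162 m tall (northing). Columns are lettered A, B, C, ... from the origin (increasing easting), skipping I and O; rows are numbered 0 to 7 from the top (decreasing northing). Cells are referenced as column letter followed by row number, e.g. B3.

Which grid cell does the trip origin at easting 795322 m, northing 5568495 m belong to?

Column index: ⌊(795322 − 785618) / 2211⌋ = ⌊4.389⌋ = 4 → column E
Row offset from origin: ⌊(5568495 − 5558084) / 2162⌋ = ⌊4.815⌋ = 4 → row 3 (counted from top)

E3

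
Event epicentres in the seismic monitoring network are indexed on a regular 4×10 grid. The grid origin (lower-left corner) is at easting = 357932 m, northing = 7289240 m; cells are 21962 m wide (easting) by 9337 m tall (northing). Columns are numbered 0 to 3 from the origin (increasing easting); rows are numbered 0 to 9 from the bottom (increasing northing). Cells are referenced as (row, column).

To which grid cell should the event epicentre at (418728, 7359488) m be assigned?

(7, 2)

Column index: ⌊(418728 − 357932) / 21962⌋ = ⌊2.768⌋ = 2
Row offset from origin: ⌊(7359488 − 7289240) / 9337⌋ = ⌊7.524⌋ = 7 → row 7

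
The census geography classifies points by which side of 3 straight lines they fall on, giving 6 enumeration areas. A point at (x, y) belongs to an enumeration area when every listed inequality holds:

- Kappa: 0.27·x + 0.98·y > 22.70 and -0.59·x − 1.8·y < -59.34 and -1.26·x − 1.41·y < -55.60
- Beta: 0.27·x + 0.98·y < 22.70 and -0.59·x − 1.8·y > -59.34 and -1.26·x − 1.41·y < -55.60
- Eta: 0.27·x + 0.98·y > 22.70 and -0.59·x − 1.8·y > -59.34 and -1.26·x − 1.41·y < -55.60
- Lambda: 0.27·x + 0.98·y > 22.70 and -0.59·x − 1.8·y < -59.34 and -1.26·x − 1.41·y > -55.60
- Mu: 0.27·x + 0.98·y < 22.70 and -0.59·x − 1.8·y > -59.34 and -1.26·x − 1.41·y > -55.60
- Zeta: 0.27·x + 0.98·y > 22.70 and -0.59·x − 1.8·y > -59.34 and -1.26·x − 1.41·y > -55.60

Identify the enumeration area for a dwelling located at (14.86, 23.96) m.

Zeta

0.27·14.86 + 0.98·23.96 = 27.493, which is > 22.70
-0.59·14.86 − 1.8·23.96 = -51.895, which is > -59.34
-1.26·14.86 − 1.41·23.96 = -52.507, which is > -55.60
This sign pattern matches Zeta.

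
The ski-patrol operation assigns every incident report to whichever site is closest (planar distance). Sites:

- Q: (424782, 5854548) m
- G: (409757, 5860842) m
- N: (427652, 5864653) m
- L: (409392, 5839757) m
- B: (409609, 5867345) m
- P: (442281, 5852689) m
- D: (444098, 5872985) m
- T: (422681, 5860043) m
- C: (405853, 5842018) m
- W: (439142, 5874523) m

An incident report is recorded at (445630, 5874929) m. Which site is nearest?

Squared distances to each site:
Q: 850024265.000; G: 1485315698.000; N: 428804660.000; L: 2550262228.000; B: 1355029497.000; P: 505833401.000; D: 6126160.000; T: 748249597.000; C: 2665343650.000; W: 42258980.000.
Minimum at D.

D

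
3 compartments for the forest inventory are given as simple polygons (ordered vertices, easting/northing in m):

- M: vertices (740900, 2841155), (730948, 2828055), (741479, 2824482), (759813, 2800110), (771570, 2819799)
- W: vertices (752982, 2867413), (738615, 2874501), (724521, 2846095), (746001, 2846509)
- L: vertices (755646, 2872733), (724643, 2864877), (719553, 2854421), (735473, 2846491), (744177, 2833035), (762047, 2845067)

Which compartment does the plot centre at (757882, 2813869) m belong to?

Cast a ray rightward from (757882, 2813869). For each polygon, the edges (by vertex number in listed order) whose endpoints lie on opposite sides of northing = 2813869, where each meets that height, and whether that is right or left of the point:
M: 3–4 at easting≈749462.7 (left), 4–5 at easting≈768029.0 (right) → 1 crossing.
W: no edge straddles that height → 0 crossings.
L: no edge straddles that height → 0 crossings.
Only M has an odd count, so the point is inside M.

M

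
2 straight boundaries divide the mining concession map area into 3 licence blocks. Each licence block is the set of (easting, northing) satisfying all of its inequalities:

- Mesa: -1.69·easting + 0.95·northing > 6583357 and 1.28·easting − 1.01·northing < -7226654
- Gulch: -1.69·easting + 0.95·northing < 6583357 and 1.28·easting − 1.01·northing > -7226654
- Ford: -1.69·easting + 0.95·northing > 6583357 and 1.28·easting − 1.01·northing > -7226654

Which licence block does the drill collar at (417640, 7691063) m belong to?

-1.69·417640 + 0.95·7691063 = 6600698.250, which is > 6583357
1.28·417640 − 1.01·7691063 = -7233394.430, which is < -7226654
This sign pattern matches Mesa.

Mesa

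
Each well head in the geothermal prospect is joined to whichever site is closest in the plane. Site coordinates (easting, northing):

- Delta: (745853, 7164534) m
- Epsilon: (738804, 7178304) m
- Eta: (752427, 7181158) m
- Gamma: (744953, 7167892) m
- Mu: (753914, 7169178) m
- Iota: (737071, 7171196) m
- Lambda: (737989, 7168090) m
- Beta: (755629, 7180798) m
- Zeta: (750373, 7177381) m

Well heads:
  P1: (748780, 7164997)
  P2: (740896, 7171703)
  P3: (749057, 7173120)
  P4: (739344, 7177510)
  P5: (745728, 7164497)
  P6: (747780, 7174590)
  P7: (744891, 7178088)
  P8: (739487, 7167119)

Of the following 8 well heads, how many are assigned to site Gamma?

P1 → Delta
P2 → Iota
P3 → Zeta
P4 → Epsilon
P5 → Delta
P6 → Zeta
P7 → Zeta
P8 → Lambda
0 of the 8 go to Gamma.

0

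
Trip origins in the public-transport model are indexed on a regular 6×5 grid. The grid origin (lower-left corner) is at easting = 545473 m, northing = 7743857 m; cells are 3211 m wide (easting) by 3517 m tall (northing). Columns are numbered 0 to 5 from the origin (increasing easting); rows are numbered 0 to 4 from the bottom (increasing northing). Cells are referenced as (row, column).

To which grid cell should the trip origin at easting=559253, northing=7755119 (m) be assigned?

(3, 4)

Column index: ⌊(559253 − 545473) / 3211⌋ = ⌊4.291⌋ = 4
Row offset from origin: ⌊(7755119 − 7743857) / 3517⌋ = ⌊3.202⌋ = 3 → row 3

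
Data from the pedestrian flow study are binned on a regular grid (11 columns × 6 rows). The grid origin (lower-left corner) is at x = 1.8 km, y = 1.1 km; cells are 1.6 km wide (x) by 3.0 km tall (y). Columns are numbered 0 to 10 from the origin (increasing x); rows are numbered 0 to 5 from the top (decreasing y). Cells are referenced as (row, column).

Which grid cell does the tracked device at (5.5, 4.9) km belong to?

Column index: ⌊(5.5 − 1.8) / 1.6⌋ = ⌊2.312⌋ = 2
Row offset from origin: ⌊(4.9 − 1.1) / 3.0⌋ = ⌊1.267⌋ = 1 → row 4 (counted from top)

(4, 2)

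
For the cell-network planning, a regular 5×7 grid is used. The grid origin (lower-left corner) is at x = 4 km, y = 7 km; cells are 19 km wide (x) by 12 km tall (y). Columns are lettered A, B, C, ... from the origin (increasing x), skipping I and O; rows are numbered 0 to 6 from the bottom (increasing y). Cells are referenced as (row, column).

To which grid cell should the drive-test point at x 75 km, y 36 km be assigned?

(2, D)

Column index: ⌊(75 − 4) / 19⌋ = ⌊3.737⌋ = 3 → column D
Row offset from origin: ⌊(36 − 7) / 12⌋ = ⌊2.417⌋ = 2 → row 2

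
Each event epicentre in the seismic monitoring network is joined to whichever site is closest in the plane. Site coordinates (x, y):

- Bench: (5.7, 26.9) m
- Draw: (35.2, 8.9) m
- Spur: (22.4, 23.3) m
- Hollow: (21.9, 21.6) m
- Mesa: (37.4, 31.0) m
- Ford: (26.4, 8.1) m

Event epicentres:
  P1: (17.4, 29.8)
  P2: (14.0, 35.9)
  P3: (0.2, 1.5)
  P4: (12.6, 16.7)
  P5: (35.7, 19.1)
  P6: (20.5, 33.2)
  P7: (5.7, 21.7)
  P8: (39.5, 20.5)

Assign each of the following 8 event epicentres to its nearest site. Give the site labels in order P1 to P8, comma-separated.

P1 → Spur (d²=67.25)
P2 → Bench (d²=149.89)
P3 → Bench (d²=675.41)
P4 → Hollow (d²=110.50)
P5 → Draw (d²=104.29)
P6 → Spur (d²=101.62)
P7 → Bench (d²=27.04)
P8 → Mesa (d²=114.66)

Spur, Bench, Bench, Hollow, Draw, Spur, Bench, Mesa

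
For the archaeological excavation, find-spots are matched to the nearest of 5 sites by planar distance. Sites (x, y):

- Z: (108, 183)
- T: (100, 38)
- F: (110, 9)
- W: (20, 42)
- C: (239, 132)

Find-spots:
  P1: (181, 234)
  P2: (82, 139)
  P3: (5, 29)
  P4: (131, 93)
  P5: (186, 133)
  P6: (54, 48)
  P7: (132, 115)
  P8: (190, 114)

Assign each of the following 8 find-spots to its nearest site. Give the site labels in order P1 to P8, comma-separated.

P1 → Z (d²=7930.00)
P2 → Z (d²=2612.00)
P3 → W (d²=394.00)
P4 → T (d²=3986.00)
P5 → C (d²=2810.00)
P6 → W (d²=1192.00)
P7 → Z (d²=5200.00)
P8 → C (d²=2725.00)

Z, Z, W, T, C, W, Z, C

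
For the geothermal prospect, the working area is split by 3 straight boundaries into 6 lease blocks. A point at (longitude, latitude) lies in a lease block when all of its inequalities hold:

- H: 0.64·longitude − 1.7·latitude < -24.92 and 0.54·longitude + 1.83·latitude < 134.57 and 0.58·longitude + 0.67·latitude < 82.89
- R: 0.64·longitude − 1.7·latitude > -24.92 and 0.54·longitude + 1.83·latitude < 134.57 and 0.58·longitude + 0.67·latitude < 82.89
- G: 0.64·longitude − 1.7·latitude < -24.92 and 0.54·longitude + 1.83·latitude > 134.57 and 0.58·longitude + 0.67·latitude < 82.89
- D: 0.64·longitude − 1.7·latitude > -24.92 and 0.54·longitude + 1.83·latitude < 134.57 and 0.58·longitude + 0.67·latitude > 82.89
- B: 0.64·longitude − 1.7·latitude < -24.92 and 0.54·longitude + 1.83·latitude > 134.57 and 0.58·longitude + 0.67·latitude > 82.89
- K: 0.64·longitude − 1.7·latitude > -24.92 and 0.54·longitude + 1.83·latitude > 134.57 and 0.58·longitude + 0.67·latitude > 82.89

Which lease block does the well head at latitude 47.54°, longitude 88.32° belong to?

K

0.64·88.32 − 1.7·47.54 = -24.293, which is > -24.92
0.54·88.32 + 1.83·47.54 = 134.691, which is > 134.57
0.58·88.32 + 0.67·47.54 = 83.077, which is > 82.89
This sign pattern matches K.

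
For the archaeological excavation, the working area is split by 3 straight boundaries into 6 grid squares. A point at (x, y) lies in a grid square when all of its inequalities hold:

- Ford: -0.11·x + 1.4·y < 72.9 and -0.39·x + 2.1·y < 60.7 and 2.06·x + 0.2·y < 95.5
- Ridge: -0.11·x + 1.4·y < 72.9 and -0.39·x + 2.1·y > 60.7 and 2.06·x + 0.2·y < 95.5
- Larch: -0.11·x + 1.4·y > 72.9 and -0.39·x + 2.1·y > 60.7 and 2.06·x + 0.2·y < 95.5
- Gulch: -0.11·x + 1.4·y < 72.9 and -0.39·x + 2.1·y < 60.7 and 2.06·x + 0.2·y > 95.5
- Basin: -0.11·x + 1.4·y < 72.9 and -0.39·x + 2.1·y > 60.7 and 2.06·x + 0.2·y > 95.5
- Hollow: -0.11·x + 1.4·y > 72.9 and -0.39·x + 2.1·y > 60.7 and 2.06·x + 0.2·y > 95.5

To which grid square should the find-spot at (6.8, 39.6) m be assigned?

Ridge

-0.11·6.8 + 1.4·39.6 = 54.692, which is < 72.9
-0.39·6.8 + 2.1·39.6 = 80.508, which is > 60.7
2.06·6.8 + 0.2·39.6 = 21.928, which is < 95.5
This sign pattern matches Ridge.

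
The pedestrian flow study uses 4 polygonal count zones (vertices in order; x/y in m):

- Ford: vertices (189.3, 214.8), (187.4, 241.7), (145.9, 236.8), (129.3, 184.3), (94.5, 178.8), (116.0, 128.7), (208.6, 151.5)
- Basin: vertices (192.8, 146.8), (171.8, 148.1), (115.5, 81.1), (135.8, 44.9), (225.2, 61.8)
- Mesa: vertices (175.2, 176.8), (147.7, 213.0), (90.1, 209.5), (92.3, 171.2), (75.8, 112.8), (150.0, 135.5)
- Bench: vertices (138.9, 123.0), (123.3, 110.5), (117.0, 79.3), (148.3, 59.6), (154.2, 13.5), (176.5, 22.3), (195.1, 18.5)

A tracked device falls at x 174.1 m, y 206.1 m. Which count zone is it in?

Cast a ray rightward from (174.1, 206.1). For each polygon, the edges (by vertex number in listed order) whose endpoints lie on opposite sides of y = 206.1, where each meets that height, and whether that is right or left of the point:
Ford: 3–4 at x≈136.19 (left), 7–1 at x≈191.95 (right) → 1 crossing.
Basin: no edge straddles that height → 0 crossings.
Mesa: 1–2 at x≈152.94 (left), 3–4 at x≈90.30 (left) → 0 crossings.
Bench: no edge straddles that height → 0 crossings.
Only Ford has an odd count, so the point is inside Ford.

Ford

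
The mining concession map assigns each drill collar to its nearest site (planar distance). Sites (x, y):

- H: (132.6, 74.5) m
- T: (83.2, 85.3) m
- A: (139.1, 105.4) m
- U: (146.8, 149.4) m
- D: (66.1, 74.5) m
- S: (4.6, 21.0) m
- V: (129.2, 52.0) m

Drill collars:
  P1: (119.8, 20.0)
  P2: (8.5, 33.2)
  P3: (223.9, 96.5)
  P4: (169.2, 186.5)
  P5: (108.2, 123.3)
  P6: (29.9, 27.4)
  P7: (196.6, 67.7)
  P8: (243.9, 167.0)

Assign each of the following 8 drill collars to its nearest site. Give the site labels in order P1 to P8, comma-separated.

V, S, A, U, A, S, H, U

P1 → V (d²=1112.36)
P2 → S (d²=164.05)
P3 → A (d²=7270.25)
P4 → U (d²=1878.17)
P5 → A (d²=1275.22)
P6 → S (d²=681.05)
P7 → H (d²=4142.24)
P8 → U (d²=9738.17)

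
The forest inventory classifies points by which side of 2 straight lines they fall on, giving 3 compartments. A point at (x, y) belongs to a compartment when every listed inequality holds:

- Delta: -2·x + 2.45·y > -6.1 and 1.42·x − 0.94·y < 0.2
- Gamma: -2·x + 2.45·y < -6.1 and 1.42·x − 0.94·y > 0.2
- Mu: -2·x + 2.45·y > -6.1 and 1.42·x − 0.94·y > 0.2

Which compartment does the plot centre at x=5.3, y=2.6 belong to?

Mu

-2·5.3 + 2.45·2.6 = -4.230, which is > -6.1
1.42·5.3 − 0.94·2.6 = 5.082, which is > 0.2
This sign pattern matches Mu.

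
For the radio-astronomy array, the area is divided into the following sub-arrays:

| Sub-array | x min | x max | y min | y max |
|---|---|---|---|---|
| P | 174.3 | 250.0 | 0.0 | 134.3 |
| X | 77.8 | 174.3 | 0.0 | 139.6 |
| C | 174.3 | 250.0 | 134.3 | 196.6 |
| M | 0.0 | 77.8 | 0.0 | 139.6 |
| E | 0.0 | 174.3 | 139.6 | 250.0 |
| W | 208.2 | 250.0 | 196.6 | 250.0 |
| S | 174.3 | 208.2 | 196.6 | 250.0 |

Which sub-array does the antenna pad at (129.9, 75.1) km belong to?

X

The point has x = 129.9 and y = 75.1.
Only X satisfies 77.8 ≤ x ≤ 174.3 and 0.0 ≤ y ≤ 139.6.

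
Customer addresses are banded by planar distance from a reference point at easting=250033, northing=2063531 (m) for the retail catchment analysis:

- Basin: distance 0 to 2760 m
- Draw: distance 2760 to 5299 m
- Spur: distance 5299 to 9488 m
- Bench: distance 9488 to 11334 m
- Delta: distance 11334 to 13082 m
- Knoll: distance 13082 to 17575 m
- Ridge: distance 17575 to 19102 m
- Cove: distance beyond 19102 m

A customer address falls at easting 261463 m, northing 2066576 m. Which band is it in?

Distance = √((261463−250033)² + (2066576−2063531)²) = √(130644900.000 + 9272025.000) = 11828.648 m.
11334 ≤ 11828.648 < 13082 → Delta.

Delta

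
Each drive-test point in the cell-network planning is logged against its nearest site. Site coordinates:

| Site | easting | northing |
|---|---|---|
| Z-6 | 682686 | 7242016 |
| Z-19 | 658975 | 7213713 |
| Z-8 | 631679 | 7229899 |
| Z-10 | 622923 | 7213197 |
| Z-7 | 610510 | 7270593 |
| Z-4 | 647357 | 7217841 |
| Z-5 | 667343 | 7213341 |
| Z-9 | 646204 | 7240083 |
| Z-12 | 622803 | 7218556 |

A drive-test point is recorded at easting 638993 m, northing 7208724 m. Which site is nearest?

Squared distances to each site:
Z-6: 3017435513.000; Z-19: 424170445.000; Z-8: 501875221.000; Z-10: 278252629.000; Z-7: 4639054450.000; Z-4: 153076185.000; Z-5: 825039189.000; Z-9: 1035385402.000; Z-12: 358784324.000.
Minimum at Z-4.

Z-4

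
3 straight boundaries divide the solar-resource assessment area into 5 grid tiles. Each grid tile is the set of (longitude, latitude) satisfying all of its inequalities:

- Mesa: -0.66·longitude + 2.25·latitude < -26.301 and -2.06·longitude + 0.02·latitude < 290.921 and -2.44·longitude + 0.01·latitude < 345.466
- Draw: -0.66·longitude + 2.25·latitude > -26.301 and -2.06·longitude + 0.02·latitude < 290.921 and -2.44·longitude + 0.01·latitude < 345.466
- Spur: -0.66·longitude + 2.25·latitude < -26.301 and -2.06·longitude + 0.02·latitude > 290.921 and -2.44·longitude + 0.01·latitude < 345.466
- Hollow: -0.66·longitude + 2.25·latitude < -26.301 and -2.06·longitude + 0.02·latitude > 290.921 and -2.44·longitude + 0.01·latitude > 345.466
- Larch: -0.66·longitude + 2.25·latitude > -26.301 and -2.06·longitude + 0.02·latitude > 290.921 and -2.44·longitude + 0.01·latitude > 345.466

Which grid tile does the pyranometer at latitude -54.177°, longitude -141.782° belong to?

Spur

-0.66·-141.782 + 2.25·-54.177 = -28.322, which is < -26.301
-2.06·-141.782 + 0.02·-54.177 = 290.987, which is > 290.921
-2.44·-141.782 + 0.01·-54.177 = 345.406, which is < 345.466
This sign pattern matches Spur.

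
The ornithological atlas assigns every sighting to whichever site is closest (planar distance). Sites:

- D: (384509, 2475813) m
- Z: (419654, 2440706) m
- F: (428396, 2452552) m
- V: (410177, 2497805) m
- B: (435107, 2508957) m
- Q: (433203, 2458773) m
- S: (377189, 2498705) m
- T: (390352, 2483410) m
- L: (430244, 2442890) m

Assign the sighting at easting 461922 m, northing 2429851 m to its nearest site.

L

Squared distances to each site:
D: 8105278013.000; Z: 1904414849.000; F: 1639328077.000; V: 7295291141.000; B: 6976803461.000; Q: 1661263045.000; S: 11920554605.000; T: 7990831381.000; L: 1173511205.000.
Minimum at L.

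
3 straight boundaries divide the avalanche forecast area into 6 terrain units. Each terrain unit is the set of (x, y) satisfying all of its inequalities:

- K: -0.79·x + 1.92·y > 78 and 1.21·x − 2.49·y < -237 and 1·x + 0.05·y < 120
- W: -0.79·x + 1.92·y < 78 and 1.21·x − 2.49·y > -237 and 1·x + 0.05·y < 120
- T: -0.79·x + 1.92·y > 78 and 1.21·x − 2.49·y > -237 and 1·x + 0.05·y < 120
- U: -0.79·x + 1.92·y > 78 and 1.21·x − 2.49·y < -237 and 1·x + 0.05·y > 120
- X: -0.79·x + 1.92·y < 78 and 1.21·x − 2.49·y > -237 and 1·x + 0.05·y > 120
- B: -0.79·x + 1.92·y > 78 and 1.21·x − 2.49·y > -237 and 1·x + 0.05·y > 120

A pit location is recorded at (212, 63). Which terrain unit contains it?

X

-0.79·212 + 1.92·63 = -46.520, which is < 78
1.21·212 − 2.49·63 = 99.650, which is > -237
1·212 + 0.05·63 = 215.150, which is > 120
This sign pattern matches X.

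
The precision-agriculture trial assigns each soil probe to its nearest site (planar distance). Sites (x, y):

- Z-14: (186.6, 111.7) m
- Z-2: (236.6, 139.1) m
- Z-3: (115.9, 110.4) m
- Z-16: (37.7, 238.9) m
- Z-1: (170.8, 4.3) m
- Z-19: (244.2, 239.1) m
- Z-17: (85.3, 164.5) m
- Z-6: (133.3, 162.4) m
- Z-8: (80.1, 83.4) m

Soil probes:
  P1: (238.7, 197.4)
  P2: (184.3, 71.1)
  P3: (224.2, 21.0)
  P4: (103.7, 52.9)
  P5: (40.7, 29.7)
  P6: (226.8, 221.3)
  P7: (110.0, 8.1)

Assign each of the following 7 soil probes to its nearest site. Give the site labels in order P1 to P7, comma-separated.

Z-19, Z-14, Z-1, Z-8, Z-8, Z-19, Z-1

P1 → Z-19 (d²=1769.14)
P2 → Z-14 (d²=1653.65)
P3 → Z-1 (d²=3130.45)
P4 → Z-8 (d²=1487.21)
P5 → Z-8 (d²=4436.05)
P6 → Z-19 (d²=619.60)
P7 → Z-1 (d²=3711.08)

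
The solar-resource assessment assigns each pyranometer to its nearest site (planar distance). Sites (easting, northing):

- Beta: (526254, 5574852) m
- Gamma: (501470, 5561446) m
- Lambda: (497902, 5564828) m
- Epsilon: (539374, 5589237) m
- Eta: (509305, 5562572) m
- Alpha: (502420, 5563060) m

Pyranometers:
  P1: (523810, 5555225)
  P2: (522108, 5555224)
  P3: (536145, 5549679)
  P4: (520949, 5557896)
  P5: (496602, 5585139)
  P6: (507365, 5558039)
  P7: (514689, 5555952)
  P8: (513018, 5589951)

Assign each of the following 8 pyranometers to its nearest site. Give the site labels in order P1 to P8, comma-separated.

P1 → Eta (d²=264373434.00)
P2 → Eta (d²=217909913.00)
P3 → Beta (d²=731511810.00)
P4 → Eta (d²=157447712.00)
P5 → Lambda (d²=414226721.00)
P6 → Eta (d²=24311689.00)
P7 → Eta (d²=72811856.00)
P8 → Beta (d²=403171497.00)

Eta, Eta, Beta, Eta, Lambda, Eta, Eta, Beta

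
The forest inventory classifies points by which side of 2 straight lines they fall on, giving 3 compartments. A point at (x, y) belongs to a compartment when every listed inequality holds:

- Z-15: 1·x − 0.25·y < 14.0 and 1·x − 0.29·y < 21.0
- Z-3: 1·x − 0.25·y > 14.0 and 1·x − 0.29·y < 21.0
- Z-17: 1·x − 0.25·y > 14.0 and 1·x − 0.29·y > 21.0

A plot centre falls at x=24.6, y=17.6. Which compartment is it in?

1·24.6 − 0.25·17.6 = 20.200, which is > 14.0
1·24.6 − 0.29·17.6 = 19.496, which is < 21.0
This sign pattern matches Z-3.

Z-3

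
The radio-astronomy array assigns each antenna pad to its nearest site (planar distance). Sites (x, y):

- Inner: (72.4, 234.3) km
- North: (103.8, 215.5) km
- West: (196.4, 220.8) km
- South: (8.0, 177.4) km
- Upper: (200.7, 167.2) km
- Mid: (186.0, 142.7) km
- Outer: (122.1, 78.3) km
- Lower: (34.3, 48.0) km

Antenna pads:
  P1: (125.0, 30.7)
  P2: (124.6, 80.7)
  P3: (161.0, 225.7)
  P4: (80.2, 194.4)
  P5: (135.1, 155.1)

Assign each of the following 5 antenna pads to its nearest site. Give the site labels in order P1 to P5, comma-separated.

Outer, Outer, West, North, Mid

P1 → Outer (d²=2274.17)
P2 → Outer (d²=12.01)
P3 → West (d²=1277.17)
P4 → North (d²=1002.17)
P5 → Mid (d²=2744.57)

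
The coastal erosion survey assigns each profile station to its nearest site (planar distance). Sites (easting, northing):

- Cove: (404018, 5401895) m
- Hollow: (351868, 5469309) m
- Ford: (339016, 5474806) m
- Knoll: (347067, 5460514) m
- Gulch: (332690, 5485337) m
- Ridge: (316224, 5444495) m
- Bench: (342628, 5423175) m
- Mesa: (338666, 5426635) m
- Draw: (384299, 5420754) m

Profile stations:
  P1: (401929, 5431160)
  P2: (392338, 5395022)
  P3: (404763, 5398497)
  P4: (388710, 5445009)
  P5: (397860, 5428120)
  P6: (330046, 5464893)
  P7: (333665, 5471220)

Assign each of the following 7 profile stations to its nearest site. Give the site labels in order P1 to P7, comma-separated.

P1 → Draw (d²=419101736.00)
P2 → Cove (d²=183660529.00)
P3 → Cove (d²=12101429.00)
P4 → Draw (d²=607761946.00)
P5 → Draw (d²=238158677.00)
P6 → Ford (d²=178728469.00)
P7 → Ford (d²=41492597.00)

Draw, Cove, Cove, Draw, Draw, Ford, Ford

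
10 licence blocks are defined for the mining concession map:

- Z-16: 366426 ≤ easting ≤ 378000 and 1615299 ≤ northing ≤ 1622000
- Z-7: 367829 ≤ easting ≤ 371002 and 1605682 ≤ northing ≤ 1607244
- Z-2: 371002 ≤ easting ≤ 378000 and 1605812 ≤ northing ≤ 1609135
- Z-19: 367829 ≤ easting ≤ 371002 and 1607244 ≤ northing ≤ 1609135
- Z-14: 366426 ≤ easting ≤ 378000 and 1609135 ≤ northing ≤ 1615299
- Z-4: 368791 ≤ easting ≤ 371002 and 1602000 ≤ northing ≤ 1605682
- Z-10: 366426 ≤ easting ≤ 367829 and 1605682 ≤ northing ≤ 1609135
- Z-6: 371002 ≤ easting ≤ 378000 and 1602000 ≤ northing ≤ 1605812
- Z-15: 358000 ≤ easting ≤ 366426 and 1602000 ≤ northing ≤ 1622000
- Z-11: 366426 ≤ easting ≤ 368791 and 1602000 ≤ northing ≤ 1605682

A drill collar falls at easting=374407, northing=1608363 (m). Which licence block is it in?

The point has easting = 374407 and northing = 1608363.
Only Z-2 satisfies 371002 ≤ easting ≤ 378000 and 1605812 ≤ northing ≤ 1609135.

Z-2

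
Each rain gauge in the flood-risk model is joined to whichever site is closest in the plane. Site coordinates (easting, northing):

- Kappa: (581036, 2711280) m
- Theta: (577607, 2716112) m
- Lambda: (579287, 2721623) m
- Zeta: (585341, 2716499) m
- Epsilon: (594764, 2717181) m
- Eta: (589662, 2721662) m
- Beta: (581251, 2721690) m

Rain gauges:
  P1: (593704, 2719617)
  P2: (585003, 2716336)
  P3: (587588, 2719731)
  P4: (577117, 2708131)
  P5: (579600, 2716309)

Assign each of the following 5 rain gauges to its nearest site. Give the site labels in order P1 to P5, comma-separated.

P1 → Epsilon (d²=7057696.00)
P2 → Zeta (d²=140813.00)
P3 → Eta (d²=8030237.00)
P4 → Kappa (d²=25274762.00)
P5 → Theta (d²=4010858.00)

Epsilon, Zeta, Eta, Kappa, Theta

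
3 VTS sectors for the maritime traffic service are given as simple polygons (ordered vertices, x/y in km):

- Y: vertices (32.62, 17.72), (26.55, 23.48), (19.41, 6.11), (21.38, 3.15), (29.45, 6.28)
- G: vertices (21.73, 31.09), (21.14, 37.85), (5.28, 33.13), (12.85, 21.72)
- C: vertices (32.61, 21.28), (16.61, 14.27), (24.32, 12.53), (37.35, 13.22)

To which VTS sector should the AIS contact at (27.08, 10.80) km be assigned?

Cast a ray rightward from (27.08, 10.80). For each polygon, the edges (by vertex number in listed order) whose endpoints lie on opposite sides of y = 10.80, where each meets that height, and whether that is right or left of the point:
Y: 2–3 at x≈21.338 (left), 5–1 at x≈30.702 (right) → 1 crossing.
G: no edge straddles that height → 0 crossings.
C: no edge straddles that height → 0 crossings.
Only Y has an odd count, so the point is inside Y.

Y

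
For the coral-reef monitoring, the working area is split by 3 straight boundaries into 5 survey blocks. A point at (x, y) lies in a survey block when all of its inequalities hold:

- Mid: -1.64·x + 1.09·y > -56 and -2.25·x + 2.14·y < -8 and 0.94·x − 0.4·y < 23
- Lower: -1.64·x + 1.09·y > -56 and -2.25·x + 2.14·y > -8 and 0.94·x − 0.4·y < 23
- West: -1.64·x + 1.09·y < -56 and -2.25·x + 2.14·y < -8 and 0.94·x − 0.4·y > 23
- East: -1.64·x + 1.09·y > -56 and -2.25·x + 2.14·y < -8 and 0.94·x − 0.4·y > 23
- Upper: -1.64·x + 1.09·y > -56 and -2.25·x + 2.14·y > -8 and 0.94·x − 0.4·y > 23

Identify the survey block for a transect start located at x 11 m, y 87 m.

-1.64·11 + 1.09·87 = 76.790, which is > -56
-2.25·11 + 2.14·87 = 161.430, which is > -8
0.94·11 − 0.4·87 = -24.460, which is < 23
This sign pattern matches Lower.

Lower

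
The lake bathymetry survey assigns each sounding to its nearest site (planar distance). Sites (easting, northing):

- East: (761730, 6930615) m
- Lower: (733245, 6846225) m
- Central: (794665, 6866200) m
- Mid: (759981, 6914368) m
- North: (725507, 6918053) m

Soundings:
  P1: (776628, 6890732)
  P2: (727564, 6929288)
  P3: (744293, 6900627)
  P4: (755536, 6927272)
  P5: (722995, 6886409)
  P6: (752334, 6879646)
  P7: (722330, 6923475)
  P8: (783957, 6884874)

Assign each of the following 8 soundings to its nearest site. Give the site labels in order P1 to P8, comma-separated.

P1 → Mid (d²=835783105.00)
P2 → North (d²=130456474.00)
P3 → Mid (d²=434928425.00)
P4 → East (d²=49541285.00)
P5 → North (d²=1007652880.00)
P6 → Mid (d²=1264093893.00)
P7 → North (d²=39491413.00)
P8 → Central (d²=463379540.00)

Mid, North, Mid, East, North, Mid, North, Central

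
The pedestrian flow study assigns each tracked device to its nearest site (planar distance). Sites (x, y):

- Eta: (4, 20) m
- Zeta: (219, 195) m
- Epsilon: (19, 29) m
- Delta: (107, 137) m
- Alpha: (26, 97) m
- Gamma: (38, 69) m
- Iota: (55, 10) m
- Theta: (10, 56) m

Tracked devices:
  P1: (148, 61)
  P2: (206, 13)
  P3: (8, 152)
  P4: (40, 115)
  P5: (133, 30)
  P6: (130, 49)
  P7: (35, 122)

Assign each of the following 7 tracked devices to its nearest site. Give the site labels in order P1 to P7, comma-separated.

P1 → Delta (d²=7457.00)
P2 → Iota (d²=22810.00)
P3 → Alpha (d²=3349.00)
P4 → Alpha (d²=520.00)
P5 → Iota (d²=6484.00)
P6 → Iota (d²=7146.00)
P7 → Alpha (d²=706.00)

Delta, Iota, Alpha, Alpha, Iota, Iota, Alpha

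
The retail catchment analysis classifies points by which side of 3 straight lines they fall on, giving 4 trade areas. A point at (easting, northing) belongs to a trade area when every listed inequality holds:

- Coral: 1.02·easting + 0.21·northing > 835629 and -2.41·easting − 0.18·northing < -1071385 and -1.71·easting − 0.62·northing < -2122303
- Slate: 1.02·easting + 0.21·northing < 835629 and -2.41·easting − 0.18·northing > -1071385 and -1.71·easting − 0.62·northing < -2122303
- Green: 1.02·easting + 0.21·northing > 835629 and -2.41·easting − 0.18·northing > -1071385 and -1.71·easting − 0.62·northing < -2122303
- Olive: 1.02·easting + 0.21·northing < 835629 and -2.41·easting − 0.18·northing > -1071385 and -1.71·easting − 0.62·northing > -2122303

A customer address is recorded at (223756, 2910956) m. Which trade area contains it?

1.02·223756 + 0.21·2910956 = 839531.880, which is > 835629
-2.41·223756 − 0.18·2910956 = -1063224.040, which is > -1071385
-1.71·223756 − 0.62·2910956 = -2187415.480, which is < -2122303
This sign pattern matches Green.

Green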